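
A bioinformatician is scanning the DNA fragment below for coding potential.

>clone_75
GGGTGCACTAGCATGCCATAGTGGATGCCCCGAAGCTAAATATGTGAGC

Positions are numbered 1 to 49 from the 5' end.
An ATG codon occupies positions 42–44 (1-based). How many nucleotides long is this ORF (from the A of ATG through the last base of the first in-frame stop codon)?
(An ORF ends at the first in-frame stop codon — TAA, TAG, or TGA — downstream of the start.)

6

Codons from position 42: ATG (42–44), TGA (45–47).
TGA is the first in-frame stop; ORF spans 42–47, 6 nucleotides.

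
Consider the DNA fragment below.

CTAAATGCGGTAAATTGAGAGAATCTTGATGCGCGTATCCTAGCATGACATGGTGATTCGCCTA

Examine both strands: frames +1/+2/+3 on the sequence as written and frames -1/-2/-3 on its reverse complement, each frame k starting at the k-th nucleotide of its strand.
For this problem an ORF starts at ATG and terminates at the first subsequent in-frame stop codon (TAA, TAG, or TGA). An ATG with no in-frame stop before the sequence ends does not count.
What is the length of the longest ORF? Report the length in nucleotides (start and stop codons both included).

Reverse complement (5'→3'): TAGGCGAATCACCATGTCATGCTAGGATACGCGCATCAAGATTCTCTCAATTTACCGCATTTAG
Frame +1: CTA AAT GCG GTA AAT TGA GAG AAT CTT GAT GCG CGT ATC CTA GCA TGA CAT GGT GAT TCG CCT — no ATG→stop ORF.
Frame +2: TAA ATG CGG TAA ATT GAG AGA ATC TTG ATG CGC GTA TCC TAG CAT GAC ATG GTG ATT CGC CTA — ATG at 5, stop TAA at 11 → 9 nt; ATG at 29, stop TAG at 41 → 15 nt.
Frame +3: AAA TGC GGT AAA TTG AGA GAA TCT TGA TGC GCG TAT CCT AGC ATG ACA TGG TGA TTC GCC — ATG at 45, stop TGA at 54 → 12 nt.
Frame -1: TAG GCG AAT CAC CAT GTC ATG CTA GGA TAC GCG CAT CAA GAT TCT CTC AAT TTA CCG CAT TTA — no ATG→stop ORF.
Frame -2: AGG CGA ATC ACC ATG TCA TGC TAG GAT ACG CGC ATC AAG ATT CTC TCA ATT TAC CGC ATT TAG — ATG at 14, stop TAG at 23 → 12 nt.
Frame -3: GGC GAA TCA CCA TGT CAT GCT AGG ATA CGC GCA TCA AGA TTC TCT CAA TTT ACC GCA TTT — no ATG→stop ORF.
Longest: frame +2, positions 29–43, 15 nt = 5 codons = 4 aa. → 15 nucleotides.

15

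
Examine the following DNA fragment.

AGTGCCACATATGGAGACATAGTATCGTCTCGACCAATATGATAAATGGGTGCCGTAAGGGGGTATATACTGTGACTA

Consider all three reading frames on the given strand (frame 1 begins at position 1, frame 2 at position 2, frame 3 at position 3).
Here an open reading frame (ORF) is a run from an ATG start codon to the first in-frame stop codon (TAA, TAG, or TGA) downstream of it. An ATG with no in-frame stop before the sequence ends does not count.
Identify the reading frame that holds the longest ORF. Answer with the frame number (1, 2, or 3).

Frame 1: AGT GCC ACA TAT GGA GAC ATA GTA TCG TCT CGA CCA ATA TGA TAA ATG GGT GCC GTA AGG GGG TAT ATA CTG TGA CTA — ATG at 46, stop TGA at 73 → 30 nt.
Frame 2: GTG CCA CAT ATG GAG ACA TAG TAT CGT CTC GAC CAA TAT GAT AAA TGG GTG CCG TAA GGG GGT ATA TAC TGT GAC — ATG at 11, stop TAG at 20 → 12 nt.
Frame 3: TGC CAC ATA TGG AGA CAT AGT ATC GTC TCG ACC AAT ATG ATA AAT GGG TGC CGT AAG GGG GTA TAT ACT GTG ACT — no ATG→stop ORF.
Longest ORF is 30 nt in frame 1 (positions 46–75).

1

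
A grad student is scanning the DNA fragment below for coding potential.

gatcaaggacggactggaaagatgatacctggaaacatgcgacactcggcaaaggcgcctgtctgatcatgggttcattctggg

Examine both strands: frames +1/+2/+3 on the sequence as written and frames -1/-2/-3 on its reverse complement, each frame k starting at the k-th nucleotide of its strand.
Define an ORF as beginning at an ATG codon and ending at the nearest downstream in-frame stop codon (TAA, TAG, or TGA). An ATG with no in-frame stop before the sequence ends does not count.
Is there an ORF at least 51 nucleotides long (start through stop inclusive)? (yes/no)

Reverse complement (5'→3'): CCCAGAATGAACCCATGATCAGACAGGCGCCTTTGCCGAGTGTCGCATGTTTCCAGGTATCATCTTTCCAGTCCGTCCTTGATC
Frame +1: GAT CAA GGA CGG ACT GGA AAG ATG ATA CCT GGA AAC ATG CGA CAC TCG GCA AAG GCG CCT GTC TGA TCA TGG GTT CAT TCT GGG — ATG at 22, stop TGA at 64 → 45 nt; ATG at 37, stop TGA at 64 → 30 nt.
Frame +2: ATC AAG GAC GGA CTG GAA AGA TGA TAC CTG GAA ACA TGC GAC ACT CGG CAA AGG CGC CTG TCT GAT CAT GGG TTC ATT CTG — no ATG→stop ORF.
Frame +3: TCA AGG ACG GAC TGG AAA GAT GAT ACC TGG AAA CAT GCG ACA CTC GGC AAA GGC GCC TGT CTG ATC ATG GGT TCA TTC TGG — no ATG→stop ORF.
Frame -1: CCC AGA ATG AAC CCA TGA TCA GAC AGG CGC CTT TGC CGA GTG TCG CAT GTT TCC AGG TAT CAT CTT TCC AGT CCG TCC TTG ATC — ATG at 7, stop TGA at 16 → 12 nt.
Frame -2: CCA GAA TGA ACC CAT GAT CAG ACA GGC GCC TTT GCC GAG TGT CGC ATG TTT CCA GGT ATC ATC TTT CCA GTC CGT CCT TGA — ATG at 47, stop TGA at 80 → 36 nt.
Frame -3: CAG AAT GAA CCC ATG ATC AGA CAG GCG CCT TTG CCG AGT GTC GCA TGT TTC CAG GTA TCA TCT TTC CAG TCC GTC CTT GAT — no ATG→stop ORF.
Largest ORF found is 45 nucleotides < 51, so no.

no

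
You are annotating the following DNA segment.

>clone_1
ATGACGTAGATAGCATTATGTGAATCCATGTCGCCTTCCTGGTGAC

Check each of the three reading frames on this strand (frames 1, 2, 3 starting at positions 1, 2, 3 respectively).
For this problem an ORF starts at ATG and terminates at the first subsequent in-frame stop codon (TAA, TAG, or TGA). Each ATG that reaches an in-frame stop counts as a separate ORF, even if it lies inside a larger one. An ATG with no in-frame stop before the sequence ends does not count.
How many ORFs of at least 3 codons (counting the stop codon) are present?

2

Frame 1: ATG ACG TAG ATA GCA TTA TGT GAA TCC ATG TCG CCT TCC TGG TGA — ATG at 1, stop TAG at 7 → 9 nt; ATG at 28, stop TGA at 43 → 18 nt.
Frame 2: TGA CGT AGA TAG CAT TAT GTG AAT CCA TGT CGC CTT CCT GGT GAC — no ATG→stop ORF.
Frame 3: GAC GTA GAT AGC ATT ATG TGA ATC CAT GTC GCC TTC CTG GTG — ATG at 18, stop TGA at 21 → 6 nt.
ORFs ≥ 3 codons: frame 1 1–9 (3 codons), frame 1 28–45 (6 codons). Count = 2.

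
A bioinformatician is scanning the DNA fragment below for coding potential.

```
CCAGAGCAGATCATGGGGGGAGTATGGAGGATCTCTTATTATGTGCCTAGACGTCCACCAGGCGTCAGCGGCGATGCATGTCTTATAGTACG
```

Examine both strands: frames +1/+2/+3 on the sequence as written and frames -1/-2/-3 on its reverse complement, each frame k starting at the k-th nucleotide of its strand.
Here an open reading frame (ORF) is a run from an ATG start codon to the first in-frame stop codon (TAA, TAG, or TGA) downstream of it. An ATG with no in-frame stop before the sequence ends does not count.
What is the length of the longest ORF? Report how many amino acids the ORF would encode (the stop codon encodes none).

15

Reverse complement (5'→3'): CGTACTATAAGACATGCATCGCCGCTGACGCCTGGTGGACGTCTAGGCACATAATAAGAGATCCTCCATACTCCCCCCATGATCTGCTCTGG
Frame +1: CCA GAG CAG ATC ATG GGG GGA GTA TGG AGG ATC TCT TAT TAT GTG CCT AGA CGT CCA CCA GGC GTC AGC GGC GAT GCA TGT CTT ATA GTA — no ATG→stop ORF.
Frame +2: CAG AGC AGA TCA TGG GGG GAG TAT GGA GGA TCT CTT ATT ATG TGC CTA GAC GTC CAC CAG GCG TCA GCG GCG ATG CAT GTC TTA TAG TAC — ATG at 41, stop TAG at 86 → 48 nt; ATG at 74, stop TAG at 86 → 15 nt.
Frame +3: AGA GCA GAT CAT GGG GGG AGT ATG GAG GAT CTC TTA TTA TGT GCC TAG ACG TCC ACC AGG CGT CAG CGG CGA TGC ATG TCT TAT AGT ACG — ATG at 24, stop TAG at 48 → 27 nt.
Frame -1: CGT ACT ATA AGA CAT GCA TCG CCG CTG ACG CCT GGT GGA CGT CTA GGC ACA TAA TAA GAG ATC CTC CAT ACT CCC CCC ATG ATC TGC TCT — no ATG→stop ORF.
Frame -2: GTA CTA TAA GAC ATG CAT CGC CGC TGA CGC CTG GTG GAC GTC TAG GCA CAT AAT AAG AGA TCC TCC ATA CTC CCC CCA TGA TCT GCT CTG — ATG at 14, stop TGA at 26 → 15 nt.
Frame -3: TAC TAT AAG ACA TGC ATC GCC GCT GAC GCC TGG TGG ACG TCT AGG CAC ATA ATA AGA GAT CCT CCA TAC TCC CCC CAT GAT CTG CTC TGG — no ATG→stop ORF.
Longest: frame +2, positions 41–88, 48 nt = 16 codons = 15 aa. → 15 amino acids.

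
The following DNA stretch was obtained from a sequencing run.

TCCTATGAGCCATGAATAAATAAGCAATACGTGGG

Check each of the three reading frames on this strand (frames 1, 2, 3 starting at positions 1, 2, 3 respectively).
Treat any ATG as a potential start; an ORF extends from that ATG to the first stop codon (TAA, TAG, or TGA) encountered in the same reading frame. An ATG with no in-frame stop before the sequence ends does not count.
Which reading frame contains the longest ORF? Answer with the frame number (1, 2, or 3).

2

Frame 1: TCC TAT GAG CCA TGA ATA AAT AAG CAA TAC GTG — no ATG→stop ORF.
Frame 2: CCT ATG AGC CAT GAA TAA ATA AGC AAT ACG TGG — ATG at 5, stop TAA at 17 → 15 nt.
Frame 3: CTA TGA GCC ATG AAT AAA TAA GCA ATA CGT GGG — ATG at 12, stop TAA at 21 → 12 nt.
Longest ORF is 15 nt in frame 2 (positions 5–19).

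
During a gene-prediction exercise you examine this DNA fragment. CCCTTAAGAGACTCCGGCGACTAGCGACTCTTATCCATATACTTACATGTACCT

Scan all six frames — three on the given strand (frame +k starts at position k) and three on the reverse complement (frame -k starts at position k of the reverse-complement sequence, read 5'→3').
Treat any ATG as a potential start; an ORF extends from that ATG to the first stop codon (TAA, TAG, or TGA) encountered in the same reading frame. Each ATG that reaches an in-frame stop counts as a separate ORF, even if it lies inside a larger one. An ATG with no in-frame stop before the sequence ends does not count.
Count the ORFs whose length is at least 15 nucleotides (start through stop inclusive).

1

Reverse complement (5'→3'): AGGTACATGTAAGTATATGGATAAGAGTCGCTAGTCGCCGGAGTCTCTTAAGGG
Frame +1: CCC TTA AGA GAC TCC GGC GAC TAG CGA CTC TTA TCC ATA TAC TTA CAT GTA CCT — no ATG→stop ORF.
Frame +2: CCT TAA GAG ACT CCG GCG ACT AGC GAC TCT TAT CCA TAT ACT TAC ATG TAC — no ATG→stop ORF.
Frame +3: CTT AAG AGA CTC CGG CGA CTA GCG ACT CTT ATC CAT ATA CTT ACA TGT ACC — no ATG→stop ORF.
Frame -1: AGG TAC ATG TAA GTA TAT GGA TAA GAG TCG CTA GTC GCC GGA GTC TCT TAA GGG — ATG at 7, stop TAA at 10 → 6 nt.
Frame -2: GGT ACA TGT AAG TAT ATG GAT AAG AGT CGC TAG TCG CCG GAG TCT CTT AAG — ATG at 17, stop TAG at 32 → 18 nt.
Frame -3: GTA CAT GTA AGT ATA TGG ATA AGA GTC GCT AGT CGC CGG AGT CTC TTA AGG — no ATG→stop ORF.
ORFs ≥ 15 nucleotides: frame -2 17–34 (18 nucleotides). Count = 1.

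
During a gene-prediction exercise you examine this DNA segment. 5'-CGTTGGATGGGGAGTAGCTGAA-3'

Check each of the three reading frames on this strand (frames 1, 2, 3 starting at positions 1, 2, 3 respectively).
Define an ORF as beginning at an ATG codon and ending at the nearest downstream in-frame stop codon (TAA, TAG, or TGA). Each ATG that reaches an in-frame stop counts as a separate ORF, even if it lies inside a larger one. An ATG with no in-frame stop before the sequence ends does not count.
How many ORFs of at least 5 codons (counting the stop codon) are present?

1

Frame 1: CGT TGG ATG GGG AGT AGC TGA — ATG at 7, stop TGA at 19 → 15 nt.
Frame 2: GTT GGA TGG GGA GTA GCT GAA — no ATG→stop ORF.
Frame 3: TTG GAT GGG GAG TAG CTG — no ATG→stop ORF.
ORFs ≥ 5 codons: frame 1 7–21 (5 codons). Count = 1.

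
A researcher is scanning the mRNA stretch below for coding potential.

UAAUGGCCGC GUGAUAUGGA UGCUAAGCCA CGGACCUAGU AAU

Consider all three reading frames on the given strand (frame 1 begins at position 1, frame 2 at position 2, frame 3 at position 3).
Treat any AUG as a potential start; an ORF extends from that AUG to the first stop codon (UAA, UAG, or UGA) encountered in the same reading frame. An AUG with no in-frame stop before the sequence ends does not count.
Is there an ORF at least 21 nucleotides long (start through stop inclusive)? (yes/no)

yes

Frame 1: UAA UGG CCG CGU GAU AUG GAU GCU AAG CCA CGG ACC UAG UAA — AUG at 16, stop UAG at 37 → 24 nt.
Frame 2: AAU GGC CGC GUG AUA UGG AUG CUA AGC CAC GGA CCU AGU AAU — no AUG→stop ORF.
Frame 3: AUG GCC GCG UGA UAU GGA UGC UAA GCC ACG GAC CUA GUA — AUG at 3, stop UGA at 12 → 12 nt.
Frame 1 has an ORF of 24 nucleotides (positions 16–39) ≥ 21, so yes.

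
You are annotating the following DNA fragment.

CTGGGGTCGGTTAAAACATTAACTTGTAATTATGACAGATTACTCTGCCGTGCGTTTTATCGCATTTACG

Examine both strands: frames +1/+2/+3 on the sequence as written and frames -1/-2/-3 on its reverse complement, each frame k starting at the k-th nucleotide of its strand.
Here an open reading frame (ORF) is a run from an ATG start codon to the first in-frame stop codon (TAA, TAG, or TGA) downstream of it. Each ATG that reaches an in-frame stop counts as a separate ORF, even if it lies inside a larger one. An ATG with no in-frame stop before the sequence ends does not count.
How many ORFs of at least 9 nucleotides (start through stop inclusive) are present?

Reverse complement (5'→3'): CGTAAATGCGATAAAACGCACGGCAGAGTAATCTGTCATAATTACAAGTTAATGTTTTAACCGACCCCAG
Frame +1: CTG GGG TCG GTT AAA ACA TTA ACT TGT AAT TAT GAC AGA TTA CTC TGC CGT GCG TTT TAT CGC ATT TAC — no ATG→stop ORF.
Frame +2: TGG GGT CGG TTA AAA CAT TAA CTT GTA ATT ATG ACA GAT TAC TCT GCC GTG CGT TTT ATC GCA TTT ACG — no ATG→stop ORF.
Frame +3: GGG GTC GGT TAA AAC ATT AAC TTG TAA TTA TGA CAG ATT ACT CTG CCG TGC GTT TTA TCG CAT TTA — no ATG→stop ORF.
Frame -1: CGT AAA TGC GAT AAA ACG CAC GGC AGA GTA ATC TGT CAT AAT TAC AAG TTA ATG TTT TAA CCG ACC CCA — ATG at 52, stop TAA at 58 → 9 nt.
Frame -2: GTA AAT GCG ATA AAA CGC ACG GCA GAG TAA TCT GTC ATA ATT ACA AGT TAA TGT TTT AAC CGA CCC CAG — no ATG→stop ORF.
Frame -3: TAA ATG CGA TAA AAC GCA CGG CAG AGT AAT CTG TCA TAA TTA CAA GTT AAT GTT TTA ACC GAC CCC — ATG at 6, stop TAA at 12 → 9 nt.
ORFs ≥ 9 nucleotides: frame -1 52–60 (9 nucleotides), frame -3 6–14 (9 nucleotides). Count = 2.

2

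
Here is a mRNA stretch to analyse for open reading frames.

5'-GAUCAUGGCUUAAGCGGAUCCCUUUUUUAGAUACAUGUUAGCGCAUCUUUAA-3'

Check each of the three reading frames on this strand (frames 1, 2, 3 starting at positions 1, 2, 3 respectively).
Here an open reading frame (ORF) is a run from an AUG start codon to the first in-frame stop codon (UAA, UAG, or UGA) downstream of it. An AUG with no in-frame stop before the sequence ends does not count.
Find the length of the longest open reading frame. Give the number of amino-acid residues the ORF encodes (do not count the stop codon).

Frame 1: GAU CAU GGC UUA AGC GGA UCC CUU UUU UAG AUA CAU GUU AGC GCA UCU UUA — no AUG→stop ORF.
Frame 2: AUC AUG GCU UAA GCG GAU CCC UUU UUU AGA UAC AUG UUA GCG CAU CUU UAA — AUG at 5, stop UAA at 11 → 9 nt; AUG at 35, stop UAA at 50 → 18 nt.
Frame 3: UCA UGG CUU AAG CGG AUC CCU UUU UUA GAU ACA UGU UAG CGC AUC UUU — no AUG→stop ORF.
Longest: frame 2, positions 35–52, 18 nt = 6 codons = 5 aa. → 5 amino acids.

5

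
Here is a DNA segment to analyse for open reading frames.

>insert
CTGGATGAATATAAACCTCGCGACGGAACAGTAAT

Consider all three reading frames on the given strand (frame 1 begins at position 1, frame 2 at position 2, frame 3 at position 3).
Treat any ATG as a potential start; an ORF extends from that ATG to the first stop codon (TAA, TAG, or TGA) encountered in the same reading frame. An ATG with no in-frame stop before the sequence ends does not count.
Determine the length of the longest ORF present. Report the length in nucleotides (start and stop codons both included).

Frame 1: CTG GAT GAA TAT AAA CCT CGC GAC GGA ACA GTA — no ATG→stop ORF.
Frame 2: TGG ATG AAT ATA AAC CTC GCG ACG GAA CAG TAA — ATG at 5, stop TAA at 32 → 30 nt.
Frame 3: GGA TGA ATA TAA ACC TCG CGA CGG AAC AGT AAT — no ATG→stop ORF.
Longest: frame 2, positions 5–34, 30 nt = 10 codons = 9 aa. → 30 nucleotides.

30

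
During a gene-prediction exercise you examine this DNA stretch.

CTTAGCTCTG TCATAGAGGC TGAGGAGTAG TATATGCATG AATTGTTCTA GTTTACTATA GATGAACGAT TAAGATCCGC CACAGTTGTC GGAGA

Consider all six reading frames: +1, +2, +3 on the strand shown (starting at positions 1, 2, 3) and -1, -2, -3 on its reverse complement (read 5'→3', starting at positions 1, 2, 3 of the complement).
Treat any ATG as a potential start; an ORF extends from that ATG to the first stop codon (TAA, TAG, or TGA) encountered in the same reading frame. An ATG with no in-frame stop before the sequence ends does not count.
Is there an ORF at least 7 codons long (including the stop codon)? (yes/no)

Reverse complement (5'→3'): TCTCCGACAACTGTGGCGGATCTTAATCGTTCATCTATAGTAAACTAGAACAATTCATGCATATACTACTCCTCAGCCTCTATGACAGAGCTAAG
Frame +1: CTT AGC TCT GTC ATA GAG GCT GAG GAG TAG TAT ATG CAT GAA TTG TTC TAG TTT ACT ATA GAT GAA CGA TTA AGA TCC GCC ACA GTT GTC GGA — ATG at 34, stop TAG at 49 → 18 nt.
Frame +2: TTA GCT CTG TCA TAG AGG CTG AGG AGT AGT ATA TGC ATG AAT TGT TCT AGT TTA CTA TAG ATG AAC GAT TAA GAT CCG CCA CAG TTG TCG GAG — ATG at 38, stop TAG at 59 → 24 nt; ATG at 62, stop TAA at 71 → 12 nt.
Frame +3: TAG CTC TGT CAT AGA GGC TGA GGA GTA GTA TAT GCA TGA ATT GTT CTA GTT TAC TAT AGA TGA ACG ATT AAG ATC CGC CAC AGT TGT CGG AGA — no ATG→stop ORF.
Frame -1: TCT CCG ACA ACT GTG GCG GAT CTT AAT CGT TCA TCT ATA GTA AAC TAG AAC AAT TCA TGC ATA TAC TAC TCC TCA GCC TCT ATG ACA GAG CTA — no ATG→stop ORF.
Frame -2: CTC CGA CAA CTG TGG CGG ATC TTA ATC GTT CAT CTA TAG TAA ACT AGA ACA ATT CAT GCA TAT ACT ACT CCT CAG CCT CTA TGA CAG AGC TAA — no ATG→stop ORF.
Frame -3: TCC GAC AAC TGT GGC GGA TCT TAA TCG TTC ATC TAT AGT AAA CTA GAA CAA TTC ATG CAT ATA CTA CTC CTC AGC CTC TAT GAC AGA GCT AAG — no ATG→stop ORF.
Frame +2 has an ORF of 8 codons (positions 38–61) ≥ 7, so yes.

yes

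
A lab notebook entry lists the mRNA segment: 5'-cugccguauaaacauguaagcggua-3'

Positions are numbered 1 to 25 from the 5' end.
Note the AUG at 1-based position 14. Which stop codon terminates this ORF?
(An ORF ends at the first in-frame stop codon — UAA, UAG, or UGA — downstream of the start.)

UAA

Codons from position 14: AUG (14–16), UAA (17–19).
The first in-frame stop codon is UAA.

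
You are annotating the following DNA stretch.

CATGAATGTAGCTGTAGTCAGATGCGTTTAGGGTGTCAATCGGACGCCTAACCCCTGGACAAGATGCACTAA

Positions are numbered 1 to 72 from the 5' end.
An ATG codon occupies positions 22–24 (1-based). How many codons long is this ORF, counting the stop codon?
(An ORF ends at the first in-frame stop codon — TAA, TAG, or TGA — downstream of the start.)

10

Codons from position 22: ATG (22–24), CGT (25–27), TTA (28–30), GGG (31–33), TGT (34–36), CAA (37–39), TCG (40–42), GAC (43–45), GCC (46–48), TAA (49–51).
TAA is the first in-frame stop; that's 10 codons including the stop.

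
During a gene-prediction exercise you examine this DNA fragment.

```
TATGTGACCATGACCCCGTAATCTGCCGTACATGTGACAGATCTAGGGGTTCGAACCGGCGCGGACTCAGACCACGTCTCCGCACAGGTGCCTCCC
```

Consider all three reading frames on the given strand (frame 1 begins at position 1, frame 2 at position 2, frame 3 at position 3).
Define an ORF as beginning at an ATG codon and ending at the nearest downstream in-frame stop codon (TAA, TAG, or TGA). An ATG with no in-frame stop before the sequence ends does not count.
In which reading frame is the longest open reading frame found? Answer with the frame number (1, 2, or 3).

Frame 1: TAT GTG ACC ATG ACC CCG TAA TCT GCC GTA CAT GTG ACA GAT CTA GGG GTT CGA ACC GGC GCG GAC TCA GAC CAC GTC TCC GCA CAG GTG CCT CCC — ATG at 10, stop TAA at 19 → 12 nt.
Frame 2: ATG TGA CCA TGA CCC CGT AAT CTG CCG TAC ATG TGA CAG ATC TAG GGG TTC GAA CCG GCG CGG ACT CAG ACC ACG TCT CCG CAC AGG TGC CTC — ATG at 2, stop TGA at 5 → 6 nt; ATG at 32, stop TGA at 35 → 6 nt.
Frame 3: TGT GAC CAT GAC CCC GTA ATC TGC CGT ACA TGT GAC AGA TCT AGG GGT TCG AAC CGG CGC GGA CTC AGA CCA CGT CTC CGC ACA GGT GCC TCC — no ATG→stop ORF.
Longest ORF is 12 nt in frame 1 (positions 10–21).

1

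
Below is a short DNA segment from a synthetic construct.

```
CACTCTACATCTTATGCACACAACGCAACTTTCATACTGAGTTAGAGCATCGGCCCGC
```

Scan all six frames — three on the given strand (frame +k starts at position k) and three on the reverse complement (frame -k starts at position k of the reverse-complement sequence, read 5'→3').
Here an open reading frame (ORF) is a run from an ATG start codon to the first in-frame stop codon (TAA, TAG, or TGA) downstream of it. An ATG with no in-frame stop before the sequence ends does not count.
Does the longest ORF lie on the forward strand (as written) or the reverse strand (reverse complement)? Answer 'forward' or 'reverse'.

forward

Reverse complement (5'→3'): GCGGGCCGATGCTCTAACTCAGTATGAAAGTTGCGTTGTGTGCATAAGATGTAGAGTG
Frame +1: CAC TCT ACA TCT TAT GCA CAC AAC GCA ACT TTC ATA CTG AGT TAG AGC ATC GGC CCG — no ATG→stop ORF.
Frame +2: ACT CTA CAT CTT ATG CAC ACA ACG CAA CTT TCA TAC TGA GTT AGA GCA TCG GCC CGC — ATG at 14, stop TGA at 38 → 27 nt.
Frame +3: CTC TAC ATC TTA TGC ACA CAA CGC AAC TTT CAT ACT GAG TTA GAG CAT CGG CCC — no ATG→stop ORF.
Frame -1: GCG GGC CGA TGC TCT AAC TCA GTA TGA AAG TTG CGT TGT GTG CAT AAG ATG TAG AGT — ATG at 49, stop TAG at 52 → 6 nt.
Frame -2: CGG GCC GAT GCT CTA ACT CAG TAT GAA AGT TGC GTT GTG TGC ATA AGA TGT AGA GTG — no ATG→stop ORF.
Frame -3: GGG CCG ATG CTC TAA CTC AGT ATG AAA GTT GCG TTG TGT GCA TAA GAT GTA GAG — ATG at 9, stop TAA at 15 → 9 nt; ATG at 24, stop TAA at 45 → 24 nt.
Forward-strand max 27 nt; reverse-strand max 24 nt. The forward strand has the longer ORF.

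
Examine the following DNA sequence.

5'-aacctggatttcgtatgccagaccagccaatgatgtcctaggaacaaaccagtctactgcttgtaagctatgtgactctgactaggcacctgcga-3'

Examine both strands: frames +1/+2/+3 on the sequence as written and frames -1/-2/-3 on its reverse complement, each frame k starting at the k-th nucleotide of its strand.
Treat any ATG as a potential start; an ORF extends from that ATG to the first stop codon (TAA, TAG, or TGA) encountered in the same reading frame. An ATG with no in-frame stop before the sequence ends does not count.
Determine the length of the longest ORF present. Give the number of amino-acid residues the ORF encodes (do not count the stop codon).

Reverse complement (5'→3'): TCGCAGGTGCCTAGTCAGAGTCACATAGCTTACAAGCAGTAGACTGGTTTGTTCCTAGGACATCATTGGCTGGTCTGGCATACGAAATCCAGGTT
Frame +1: AAC CTG GAT TTC GTA TGC CAG ACC AGC CAA TGA TGT CCT AGG AAC AAA CCA GTC TAC TGC TTG TAA GCT ATG TGA CTC TGA CTA GGC ACC TGC — ATG at 70, stop TGA at 73 → 6 nt.
Frame +2: ACC TGG ATT TCG TAT GCC AGA CCA GCC AAT GAT GTC CTA GGA ACA AAC CAG TCT ACT GCT TGT AAG CTA TGT GAC TCT GAC TAG GCA CCT GCG — no ATG→stop ORF.
Frame +3: CCT GGA TTT CGT ATG CCA GAC CAG CCA ATG ATG TCC TAG GAA CAA ACC AGT CTA CTG CTT GTA AGC TAT GTG ACT CTG ACT AGG CAC CTG CGA — ATG at 15, stop TAG at 39 → 27 nt; ATG at 30, stop TAG at 39 → 12 nt; ATG at 33, stop TAG at 39 → 9 nt.
Frame -1: TCG CAG GTG CCT AGT CAG AGT CAC ATA GCT TAC AAG CAG TAG ACT GGT TTG TTC CTA GGA CAT CAT TGG CTG GTC TGG CAT ACG AAA TCC AGG — no ATG→stop ORF.
Frame -2: CGC AGG TGC CTA GTC AGA GTC ACA TAG CTT ACA AGC AGT AGA CTG GTT TGT TCC TAG GAC ATC ATT GGC TGG TCT GGC ATA CGA AAT CCA GGT — no ATG→stop ORF.
Frame -3: GCA GGT GCC TAG TCA GAG TCA CAT AGC TTA CAA GCA GTA GAC TGG TTT GTT CCT AGG ACA TCA TTG GCT GGT CTG GCA TAC GAA ATC CAG GTT — no ATG→stop ORF.
Longest: frame +3, positions 15–41, 27 nt = 9 codons = 8 aa. → 8 amino acids.

8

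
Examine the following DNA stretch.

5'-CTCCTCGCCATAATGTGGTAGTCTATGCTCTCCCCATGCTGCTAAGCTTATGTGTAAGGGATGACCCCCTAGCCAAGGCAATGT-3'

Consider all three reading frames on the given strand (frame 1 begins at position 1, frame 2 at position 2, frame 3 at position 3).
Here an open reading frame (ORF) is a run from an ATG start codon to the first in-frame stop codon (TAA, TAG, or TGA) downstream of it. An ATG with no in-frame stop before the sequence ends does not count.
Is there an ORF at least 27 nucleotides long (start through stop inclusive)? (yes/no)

no

Frame 1: CTC CTC GCC ATA ATG TGG TAG TCT ATG CTC TCC CCA TGC TGC TAA GCT TAT GTG TAA GGG ATG ACC CCC TAG CCA AGG CAA TGT — ATG at 13, stop TAG at 19 → 9 nt; ATG at 25, stop TAA at 43 → 21 nt; ATG at 61, stop TAG at 70 → 12 nt.
Frame 2: TCC TCG CCA TAA TGT GGT AGT CTA TGC TCT CCC CAT GCT GCT AAG CTT ATG TGT AAG GGA TGA CCC CCT AGC CAA GGC AAT — ATG at 50, stop TGA at 62 → 15 nt.
Frame 3: CCT CGC CAT AAT GTG GTA GTC TAT GCT CTC CCC ATG CTG CTA AGC TTA TGT GTA AGG GAT GAC CCC CTA GCC AAG GCA ATG — no ATG→stop ORF.
Largest ORF found is 21 nucleotides < 27, so no.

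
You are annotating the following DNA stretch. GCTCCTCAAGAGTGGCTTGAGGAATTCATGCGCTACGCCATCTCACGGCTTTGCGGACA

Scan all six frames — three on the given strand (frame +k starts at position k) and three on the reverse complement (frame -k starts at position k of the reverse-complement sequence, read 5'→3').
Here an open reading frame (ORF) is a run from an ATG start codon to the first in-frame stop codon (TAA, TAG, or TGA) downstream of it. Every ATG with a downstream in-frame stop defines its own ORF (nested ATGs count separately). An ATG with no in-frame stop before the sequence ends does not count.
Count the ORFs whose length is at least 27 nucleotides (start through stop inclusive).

0

Reverse complement (5'→3'): TGTCCGCAAAGCCGTGAGATGGCGTAGCGCATGAATTCCTCAAGCCACTCTTGAGGAGC
Frame +1: GCT CCT CAA GAG TGG CTT GAG GAA TTC ATG CGC TAC GCC ATC TCA CGG CTT TGC GGA — no ATG→stop ORF.
Frame +2: CTC CTC AAG AGT GGC TTG AGG AAT TCA TGC GCT ACG CCA TCT CAC GGC TTT GCG GAC — no ATG→stop ORF.
Frame +3: TCC TCA AGA GTG GCT TGA GGA ATT CAT GCG CTA CGC CAT CTC ACG GCT TTG CGG ACA — no ATG→stop ORF.
Frame -1: TGT CCG CAA AGC CGT GAG ATG GCG TAG CGC ATG AAT TCC TCA AGC CAC TCT TGA GGA — ATG at 19, stop TAG at 25 → 9 nt; ATG at 31, stop TGA at 52 → 24 nt.
Frame -2: GTC CGC AAA GCC GTG AGA TGG CGT AGC GCA TGA ATT CCT CAA GCC ACT CTT GAG GAG — no ATG→stop ORF.
Frame -3: TCC GCA AAG CCG TGA GAT GGC GTA GCG CAT GAA TTC CTC AAG CCA CTC TTG AGG AGC — no ATG→stop ORF.
No ORF reaches 27 nucleotides. Count = 0.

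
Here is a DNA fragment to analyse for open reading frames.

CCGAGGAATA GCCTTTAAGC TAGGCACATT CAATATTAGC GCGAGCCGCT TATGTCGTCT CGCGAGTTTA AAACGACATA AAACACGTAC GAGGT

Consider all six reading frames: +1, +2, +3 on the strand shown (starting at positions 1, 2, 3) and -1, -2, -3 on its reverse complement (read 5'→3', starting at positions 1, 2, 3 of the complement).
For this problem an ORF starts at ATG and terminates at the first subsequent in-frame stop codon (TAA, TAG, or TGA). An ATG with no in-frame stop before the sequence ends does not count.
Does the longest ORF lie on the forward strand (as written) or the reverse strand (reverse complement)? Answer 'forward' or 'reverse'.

Reverse complement (5'→3'): ACCTCGTACGTGTTTTATGTCGTTTTAAACTCGCGAGACGACATAAGCGGCTCGCGCTAATATTGAATGTGCCTAGCTTAAAGGCTATTCCTCGG
Frame +1: CCG AGG AAT AGC CTT TAA GCT AGG CAC ATT CAA TAT TAG CGC GAG CCG CTT ATG TCG TCT CGC GAG TTT AAA ACG ACA TAA AAC ACG TAC GAG — ATG at 52, stop TAA at 79 → 30 nt.
Frame +2: CGA GGA ATA GCC TTT AAG CTA GGC ACA TTC AAT ATT AGC GCG AGC CGC TTA TGT CGT CTC GCG AGT TTA AAA CGA CAT AAA ACA CGT ACG AGG — no ATG→stop ORF.
Frame +3: GAG GAA TAG CCT TTA AGC TAG GCA CAT TCA ATA TTA GCG CGA GCC GCT TAT GTC GTC TCG CGA GTT TAA AAC GAC ATA AAA CAC GTA CGA GGT — no ATG→stop ORF.
Frame -1: ACC TCG TAC GTG TTT TAT GTC GTT TTA AAC TCG CGA GAC GAC ATA AGC GGC TCG CGC TAA TAT TGA ATG TGC CTA GCT TAA AGG CTA TTC CTC — ATG at 67, stop TAA at 79 → 15 nt.
Frame -2: CCT CGT ACG TGT TTT ATG TCG TTT TAA ACT CGC GAG ACG ACA TAA GCG GCT CGC GCT AAT ATT GAA TGT GCC TAG CTT AAA GGC TAT TCC TCG — ATG at 17, stop TAA at 26 → 12 nt.
Frame -3: CTC GTA CGT GTT TTA TGT CGT TTT AAA CTC GCG AGA CGA CAT AAG CGG CTC GCG CTA ATA TTG AAT GTG CCT AGC TTA AAG GCT ATT CCT CGG — no ATG→stop ORF.
Forward-strand max 30 nt; reverse-strand max 15 nt. The forward strand has the longer ORF.

forward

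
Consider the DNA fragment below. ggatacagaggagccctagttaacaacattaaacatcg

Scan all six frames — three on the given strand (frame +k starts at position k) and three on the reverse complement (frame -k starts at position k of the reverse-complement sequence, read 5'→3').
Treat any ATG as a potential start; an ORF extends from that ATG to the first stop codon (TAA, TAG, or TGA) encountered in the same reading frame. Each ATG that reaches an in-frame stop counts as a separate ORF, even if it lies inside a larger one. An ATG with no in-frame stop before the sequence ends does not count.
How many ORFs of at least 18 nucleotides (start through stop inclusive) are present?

Reverse complement (5'→3'): CGATGTTTAATGTTGTTAACTAGGGCTCCTCTGTATCC
Frame +1: GGA TAC AGA GGA GCC CTA GTT AAC AAC ATT AAA CAT — no ATG→stop ORF.
Frame +2: GAT ACA GAG GAG CCC TAG TTA ACA ACA TTA AAC ATC — no ATG→stop ORF.
Frame +3: ATA CAG AGG AGC CCT AGT TAA CAA CAT TAA ACA TCG — no ATG→stop ORF.
Frame -1: CGA TGT TTA ATG TTG TTA ACT AGG GCT CCT CTG TAT — no ATG→stop ORF.
Frame -2: GAT GTT TAA TGT TGT TAA CTA GGG CTC CTC TGT ATC — no ATG→stop ORF.
Frame -3: ATG TTT AAT GTT GTT AAC TAG GGC TCC TCT GTA TCC — ATG at 3, stop TAG at 21 → 21 nt.
ORFs ≥ 18 nucleotides: frame -3 3–23 (21 nucleotides). Count = 1.

1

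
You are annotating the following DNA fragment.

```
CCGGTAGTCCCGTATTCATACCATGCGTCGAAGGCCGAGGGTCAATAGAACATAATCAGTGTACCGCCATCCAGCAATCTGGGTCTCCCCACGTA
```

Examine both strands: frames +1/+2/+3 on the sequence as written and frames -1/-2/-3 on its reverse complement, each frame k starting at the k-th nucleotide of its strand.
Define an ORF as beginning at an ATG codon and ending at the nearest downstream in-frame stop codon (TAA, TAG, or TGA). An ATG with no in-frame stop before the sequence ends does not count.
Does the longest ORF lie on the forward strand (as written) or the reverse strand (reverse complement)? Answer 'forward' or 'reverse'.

forward

Reverse complement (5'→3'): TACGTGGGGAGACCCAGATTGCTGGATGGCGGTACACTGATTATGTTCTATTGACCCTCGGCCTTCGACGCATGGTATGAATACGGGACTACCGG
Frame +1: CCG GTA GTC CCG TAT TCA TAC CAT GCG TCG AAG GCC GAG GGT CAA TAG AAC ATA ATC AGT GTA CCG CCA TCC AGC AAT CTG GGT CTC CCC ACG — no ATG→stop ORF.
Frame +2: CGG TAG TCC CGT ATT CAT ACC ATG CGT CGA AGG CCG AGG GTC AAT AGA ACA TAA TCA GTG TAC CGC CAT CCA GCA ATC TGG GTC TCC CCA CGT — ATG at 23, stop TAA at 53 → 33 nt.
Frame +3: GGT AGT CCC GTA TTC ATA CCA TGC GTC GAA GGC CGA GGG TCA ATA GAA CAT AAT CAG TGT ACC GCC ATC CAG CAA TCT GGG TCT CCC CAC GTA — no ATG→stop ORF.
Frame -1: TAC GTG GGG AGA CCC AGA TTG CTG GAT GGC GGT ACA CTG ATT ATG TTC TAT TGA CCC TCG GCC TTC GAC GCA TGG TAT GAA TAC GGG ACT ACC — ATG at 43, stop TGA at 52 → 12 nt.
Frame -2: ACG TGG GGA GAC CCA GAT TGC TGG ATG GCG GTA CAC TGA TTA TGT TCT ATT GAC CCT CGG CCT TCG ACG CAT GGT ATG AAT ACG GGA CTA CCG — ATG at 26, stop TGA at 38 → 15 nt.
Frame -3: CGT GGG GAG ACC CAG ATT GCT GGA TGG CGG TAC ACT GAT TAT GTT CTA TTG ACC CTC GGC CTT CGA CGC ATG GTA TGA ATA CGG GAC TAC CGG — ATG at 72, stop TGA at 78 → 9 nt.
Forward-strand max 33 nt; reverse-strand max 15 nt. The forward strand has the longer ORF.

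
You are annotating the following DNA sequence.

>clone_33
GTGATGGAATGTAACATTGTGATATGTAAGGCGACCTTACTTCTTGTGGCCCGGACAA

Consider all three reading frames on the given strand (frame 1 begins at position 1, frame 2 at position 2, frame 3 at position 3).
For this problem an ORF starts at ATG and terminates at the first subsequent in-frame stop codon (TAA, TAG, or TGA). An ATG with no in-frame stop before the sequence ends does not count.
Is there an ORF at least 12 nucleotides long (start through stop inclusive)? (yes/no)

no

Frame 1: GTG ATG GAA TGT AAC ATT GTG ATA TGT AAG GCG ACC TTA CTT CTT GTG GCC CGG ACA — no ATG→stop ORF.
Frame 2: TGA TGG AAT GTA ACA TTG TGA TAT GTA AGG CGA CCT TAC TTC TTG TGG CCC GGA CAA — no ATG→stop ORF.
Frame 3: GAT GGA ATG TAA CAT TGT GAT ATG TAA GGC GAC CTT ACT TCT TGT GGC CCG GAC — ATG at 9, stop TAA at 12 → 6 nt; ATG at 24, stop TAA at 27 → 6 nt.
Largest ORF found is 6 nucleotides < 12, so no.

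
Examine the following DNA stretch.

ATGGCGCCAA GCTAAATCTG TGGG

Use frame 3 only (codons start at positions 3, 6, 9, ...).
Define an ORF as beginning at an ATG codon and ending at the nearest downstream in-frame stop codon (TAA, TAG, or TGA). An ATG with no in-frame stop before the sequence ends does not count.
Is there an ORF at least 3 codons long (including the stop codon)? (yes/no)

no

Frame 3: GGC GCC AAG CTA AAT CTG TGG — no ATG→stop ORF.
Largest ORF found is 0 codons < 3, so no.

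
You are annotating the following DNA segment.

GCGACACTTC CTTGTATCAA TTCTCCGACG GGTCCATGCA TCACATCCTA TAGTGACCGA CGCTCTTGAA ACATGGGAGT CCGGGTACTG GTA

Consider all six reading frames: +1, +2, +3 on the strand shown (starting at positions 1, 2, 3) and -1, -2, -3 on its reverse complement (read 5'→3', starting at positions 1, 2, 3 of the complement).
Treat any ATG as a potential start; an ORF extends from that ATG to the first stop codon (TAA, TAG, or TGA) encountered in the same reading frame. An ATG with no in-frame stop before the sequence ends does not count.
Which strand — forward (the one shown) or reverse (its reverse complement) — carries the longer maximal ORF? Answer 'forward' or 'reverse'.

Reverse complement (5'→3'): TACCAGTACCCGGACTCCCATGTTTCAAGAGCGTCGGTCACTATAGGATGTGATGCATGGACCCGTCGGAGAATTGATACAAGGAAGTGTCGC
Frame +1: GCG ACA CTT CCT TGT ATC AAT TCT CCG ACG GGT CCA TGC ATC ACA TCC TAT AGT GAC CGA CGC TCT TGA AAC ATG GGA GTC CGG GTA CTG GTA — no ATG→stop ORF.
Frame +2: CGA CAC TTC CTT GTA TCA ATT CTC CGA CGG GTC CAT GCA TCA CAT CCT ATA GTG ACC GAC GCT CTT GAA ACA TGG GAG TCC GGG TAC TGG — no ATG→stop ORF.
Frame +3: GAC ACT TCC TTG TAT CAA TTC TCC GAC GGG TCC ATG CAT CAC ATC CTA TAG TGA CCG ACG CTC TTG AAA CAT GGG AGT CCG GGT ACT GGT — ATG at 36, stop TAG at 51 → 18 nt.
Frame -1: TAC CAG TAC CCG GAC TCC CAT GTT TCA AGA GCG TCG GTC ACT ATA GGA TGT GAT GCA TGG ACC CGT CGG AGA ATT GAT ACA AGG AAG TGT CGC — no ATG→stop ORF.
Frame -2: ACC AGT ACC CGG ACT CCC ATG TTT CAA GAG CGT CGG TCA CTA TAG GAT GTG ATG CAT GGA CCC GTC GGA GAA TTG ATA CAA GGA AGT GTC — ATG at 20, stop TAG at 44 → 27 nt.
Frame -3: CCA GTA CCC GGA CTC CCA TGT TTC AAG AGC GTC GGT CAC TAT AGG ATG TGA TGC ATG GAC CCG TCG GAG AAT TGA TAC AAG GAA GTG TCG — ATG at 48, stop TGA at 51 → 6 nt; ATG at 57, stop TGA at 75 → 21 nt.
Forward-strand max 18 nt; reverse-strand max 27 nt. The reverse strand has the longer ORF.

reverse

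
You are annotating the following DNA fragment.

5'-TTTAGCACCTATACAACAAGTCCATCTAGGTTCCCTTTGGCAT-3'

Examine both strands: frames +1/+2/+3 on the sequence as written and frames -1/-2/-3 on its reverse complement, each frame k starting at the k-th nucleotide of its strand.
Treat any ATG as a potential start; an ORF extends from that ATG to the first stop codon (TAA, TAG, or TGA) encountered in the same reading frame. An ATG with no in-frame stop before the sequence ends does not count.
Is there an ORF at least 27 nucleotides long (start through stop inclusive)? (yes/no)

Reverse complement (5'→3'): ATGCCAAAGGGAACCTAGATGGACTTGTTGTATAGGTGCTAAA
Frame +1: TTT AGC ACC TAT ACA ACA AGT CCA TCT AGG TTC CCT TTG GCA — no ATG→stop ORF.
Frame +2: TTA GCA CCT ATA CAA CAA GTC CAT CTA GGT TCC CTT TGG CAT — no ATG→stop ORF.
Frame +3: TAG CAC CTA TAC AAC AAG TCC ATC TAG GTT CCC TTT GGC — no ATG→stop ORF.
Frame -1: ATG CCA AAG GGA ACC TAG ATG GAC TTG TTG TAT AGG TGC TAA — ATG at 1, stop TAG at 16 → 18 nt; ATG at 19, stop TAA at 40 → 24 nt.
Frame -2: TGC CAA AGG GAA CCT AGA TGG ACT TGT TGT ATA GGT GCT AAA — no ATG→stop ORF.
Frame -3: GCC AAA GGG AAC CTA GAT GGA CTT GTT GTA TAG GTG CTA — no ATG→stop ORF.
Largest ORF found is 24 nucleotides < 27, so no.

no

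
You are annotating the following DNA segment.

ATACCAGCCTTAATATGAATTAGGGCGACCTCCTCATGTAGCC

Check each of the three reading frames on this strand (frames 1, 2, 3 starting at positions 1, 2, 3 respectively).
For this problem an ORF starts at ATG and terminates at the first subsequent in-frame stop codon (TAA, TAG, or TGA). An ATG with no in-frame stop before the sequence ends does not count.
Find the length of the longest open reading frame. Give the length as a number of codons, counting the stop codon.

Frame 1: ATA CCA GCC TTA ATA TGA ATT AGG GCG ACC TCC TCA TGT AGC — no ATG→stop ORF.
Frame 2: TAC CAG CCT TAA TAT GAA TTA GGG CGA CCT CCT CAT GTA GCC — no ATG→stop ORF.
Frame 3: ACC AGC CTT AAT ATG AAT TAG GGC GAC CTC CTC ATG TAG — ATG at 15, stop TAG at 21 → 9 nt; ATG at 36, stop TAG at 39 → 6 nt.
Longest: frame 3, positions 15–23, 9 nt = 3 codons = 2 aa. → 3 codons.

3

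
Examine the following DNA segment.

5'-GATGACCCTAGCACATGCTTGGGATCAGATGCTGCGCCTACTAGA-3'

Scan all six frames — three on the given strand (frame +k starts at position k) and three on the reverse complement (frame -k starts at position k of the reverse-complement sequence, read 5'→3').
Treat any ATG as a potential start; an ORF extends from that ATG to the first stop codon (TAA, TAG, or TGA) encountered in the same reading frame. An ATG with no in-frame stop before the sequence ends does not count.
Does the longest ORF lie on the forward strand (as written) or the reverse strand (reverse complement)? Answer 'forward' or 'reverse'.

Reverse complement (5'→3'): TCTAGTAGGCGCAGCATCTGATCCCAAGCATGTGCTAGGGTCATC
Frame +1: GAT GAC CCT AGC ACA TGC TTG GGA TCA GAT GCT GCG CCT ACT AGA — no ATG→stop ORF.
Frame +2: ATG ACC CTA GCA CAT GCT TGG GAT CAG ATG CTG CGC CTA CTA — no ATG→stop ORF.
Frame +3: TGA CCC TAG CAC ATG CTT GGG ATC AGA TGC TGC GCC TAC TAG — ATG at 15, stop TAG at 42 → 30 nt.
Frame -1: TCT AGT AGG CGC AGC ATC TGA TCC CAA GCA TGT GCT AGG GTC ATC — no ATG→stop ORF.
Frame -2: CTA GTA GGC GCA GCA TCT GAT CCC AAG CAT GTG CTA GGG TCA — no ATG→stop ORF.
Frame -3: TAG TAG GCG CAG CAT CTG ATC CCA AGC ATG TGC TAG GGT CAT — ATG at 30, stop TAG at 36 → 9 nt.
Forward-strand max 30 nt; reverse-strand max 9 nt. The forward strand has the longer ORF.

forward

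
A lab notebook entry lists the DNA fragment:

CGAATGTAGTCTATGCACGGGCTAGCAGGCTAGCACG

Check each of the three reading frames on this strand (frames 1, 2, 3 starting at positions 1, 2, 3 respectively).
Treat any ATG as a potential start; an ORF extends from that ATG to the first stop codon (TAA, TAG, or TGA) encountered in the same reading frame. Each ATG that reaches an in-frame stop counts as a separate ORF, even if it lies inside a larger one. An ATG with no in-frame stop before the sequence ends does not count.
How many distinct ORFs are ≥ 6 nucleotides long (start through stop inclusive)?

Frame 1: CGA ATG TAG TCT ATG CAC GGG CTA GCA GGC TAG CAC — ATG at 4, stop TAG at 7 → 6 nt; ATG at 13, stop TAG at 31 → 21 nt.
Frame 2: GAA TGT AGT CTA TGC ACG GGC TAG CAG GCT AGC ACG — no ATG→stop ORF.
Frame 3: AAT GTA GTC TAT GCA CGG GCT AGC AGG CTA GCA — no ATG→stop ORF.
ORFs ≥ 6 nucleotides: frame 1 4–9 (6 nucleotides), frame 1 13–33 (21 nucleotides). Count = 2.

2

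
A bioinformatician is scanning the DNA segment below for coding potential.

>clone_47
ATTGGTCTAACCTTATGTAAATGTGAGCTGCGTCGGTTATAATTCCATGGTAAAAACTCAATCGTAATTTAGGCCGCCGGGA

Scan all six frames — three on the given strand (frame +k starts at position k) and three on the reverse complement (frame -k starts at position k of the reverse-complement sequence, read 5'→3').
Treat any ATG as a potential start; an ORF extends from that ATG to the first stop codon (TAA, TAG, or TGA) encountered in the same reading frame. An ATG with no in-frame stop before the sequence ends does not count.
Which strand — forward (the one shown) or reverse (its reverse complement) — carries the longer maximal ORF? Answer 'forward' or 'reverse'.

Reverse complement (5'→3'): TCCCGGCGGCCTAAATTACGATTGAGTTTTTACCATGGAATTATAACCGACGCAGCTCACATTTACATAAGGTTAGACCAAT
Frame +1: ATT GGT CTA ACC TTA TGT AAA TGT GAG CTG CGT CGG TTA TAA TTC CAT GGT AAA AAC TCA ATC GTA ATT TAG GCC GCC GGG — no ATG→stop ORF.
Frame +2: TTG GTC TAA CCT TAT GTA AAT GTG AGC TGC GTC GGT TAT AAT TCC ATG GTA AAA ACT CAA TCG TAA TTT AGG CCG CCG GGA — ATG at 47, stop TAA at 65 → 21 nt.
Frame +3: TGG TCT AAC CTT ATG TAA ATG TGA GCT GCG TCG GTT ATA ATT CCA TGG TAA AAA CTC AAT CGT AAT TTA GGC CGC CGG — ATG at 15, stop TAA at 18 → 6 nt; ATG at 21, stop TGA at 24 → 6 nt.
Frame -1: TCC CGG CGG CCT AAA TTA CGA TTG AGT TTT TAC CAT GGA ATT ATA ACC GAC GCA GCT CAC ATT TAC ATA AGG TTA GAC CAA — no ATG→stop ORF.
Frame -2: CCC GGC GGC CTA AAT TAC GAT TGA GTT TTT ACC ATG GAA TTA TAA CCG ACG CAG CTC ACA TTT ACA TAA GGT TAG ACC AAT — ATG at 35, stop TAA at 44 → 12 nt.
Frame -3: CCG GCG GCC TAA ATT ACG ATT GAG TTT TTA CCA TGG AAT TAT AAC CGA CGC AGC TCA CAT TTA CAT AAG GTT AGA CCA — no ATG→stop ORF.
Forward-strand max 21 nt; reverse-strand max 12 nt. The forward strand has the longer ORF.

forward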